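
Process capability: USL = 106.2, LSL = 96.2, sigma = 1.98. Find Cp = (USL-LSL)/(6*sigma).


Cp = (USL - LSL) / (6 * sigma)
= (106.2 - 96.2) / (6 * 1.98)
= 10.0000 / 11.8800
= 0.8418

0.8418


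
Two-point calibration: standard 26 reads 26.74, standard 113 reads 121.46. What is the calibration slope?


slope = (y2 - y1) / (x2 - x1)
= (121.46 - 26.74) / (113 - 26)
= 94.7200 / 87
= 1.0887

1.0887


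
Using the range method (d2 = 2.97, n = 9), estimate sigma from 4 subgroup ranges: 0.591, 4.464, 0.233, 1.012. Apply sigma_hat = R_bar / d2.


R_bar = (0.591 + 4.464 + 0.233 + 1.012) / 4
R_bar = 6.3 / 4 = 1.575
sigma_hat = R_bar / d2 = 1.575 / 2.97 = 0.5303

0.5303


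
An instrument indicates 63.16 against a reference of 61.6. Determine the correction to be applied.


Correction = standard - reading
= 61.6 - 63.16
= -1.5600

-1.5600


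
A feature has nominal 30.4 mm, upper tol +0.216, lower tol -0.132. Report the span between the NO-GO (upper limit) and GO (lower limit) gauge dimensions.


GO = nominal - lower_tol (smallest hole = maximum material condition)
GO = 30.4 - 0.132 = 30.268
NO-GO = nominal + upper_tol (largest hole = least material condition)
NO-GO = 30.4 + 0.216 = 30.616
spread = NO-GO - GO = 30.616 - 30.268 = 0.3480

0.3480


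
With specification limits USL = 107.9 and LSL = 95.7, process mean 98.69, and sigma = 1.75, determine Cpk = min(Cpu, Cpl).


Cpu = (USL - mean) / (3*sigma) = (107.9 - 98.69) / (3*1.75) = 1.7543
Cpl = (mean - LSL) / (3*sigma) = (98.69 - 95.7) / (3*1.75) = 0.5695
Cpk = min(Cpu, Cpl) = 0.5695

0.5695


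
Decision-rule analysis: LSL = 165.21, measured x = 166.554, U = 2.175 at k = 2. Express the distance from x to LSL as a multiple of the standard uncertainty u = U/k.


u = U / k = 2.175 / 2 = 1.0875
margin = |LSL - x| = |165.21 - 166.554| = 1.344
z = margin / u = 1.344 / 1.0875
z = 1.2359

1.2359


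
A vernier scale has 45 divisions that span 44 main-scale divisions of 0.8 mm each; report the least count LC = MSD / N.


LC = MSD / n_div
= 0.8 / 45
= 0.0178

0.0178


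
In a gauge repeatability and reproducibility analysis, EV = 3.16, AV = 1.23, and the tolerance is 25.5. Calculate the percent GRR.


GRR = sqrt(EV^2 + AV^2) = sqrt(3.16^2 + 1.23^2) = 3.3909438
%GRR = GRR / tol * 100 = 3.3909438 / 25.5 * 100
%GRR = 13.2978

13.2978


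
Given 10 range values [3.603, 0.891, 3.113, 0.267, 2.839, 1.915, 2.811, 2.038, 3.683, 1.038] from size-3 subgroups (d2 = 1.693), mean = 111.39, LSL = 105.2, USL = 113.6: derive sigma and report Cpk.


R_bar = (3.603 + 0.891 + 3.113 + 0.267 + 2.839 + 1.915 + 2.811 + 2.038 + 3.683 + 1.038) / 10 = 2.2198
sigma = R_bar / d2 = 2.2198 / 1.693 = 1.3111636
Cp = (USL - LSL)/(6*sigma) = (113.6 - 105.2)/(6*1.3111636) = 1.0678
Cpu = (113.6 - 111.39)/(3*1.3111636) = 0.5618
Cpl = (111.39 - 105.2)/(3*1.3111636) = 1.5737
Cpk = min(Cpu, Cpl) = 0.5618

0.5618


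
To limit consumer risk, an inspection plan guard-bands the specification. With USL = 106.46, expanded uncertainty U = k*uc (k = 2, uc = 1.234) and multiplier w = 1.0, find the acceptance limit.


U = k * uc = 2 * 1.234 = 2.468
guard band g = w * U = 1.0 * 2.468 = 2.468
AL = USL - g = 106.46 - 2.468
AL = 103.9920

103.9920


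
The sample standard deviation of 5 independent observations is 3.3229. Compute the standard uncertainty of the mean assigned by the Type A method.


u_A = s / sqrt(n)
u_A = 3.3229 / sqrt(5)
u_A = 3.3229 / 2.236068
u_A = 1.4860

1.4860


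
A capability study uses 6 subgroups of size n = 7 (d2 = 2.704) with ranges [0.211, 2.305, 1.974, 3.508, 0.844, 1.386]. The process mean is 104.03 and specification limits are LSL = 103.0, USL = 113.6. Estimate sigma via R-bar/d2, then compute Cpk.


R_bar = (0.211 + 2.305 + 1.974 + 3.508 + 0.844 + 1.386) / 6 = 1.7046667
sigma = R_bar / d2 = 1.7046667 / 2.704 = 0.63042408
Cp = (USL - LSL)/(6*sigma) = (113.6 - 103.0)/(6*0.63042408) = 2.8023
Cpu = (113.6 - 104.03)/(3*0.63042408) = 5.0601
Cpl = (104.03 - 103.0)/(3*0.63042408) = 0.5446
Cpk = min(Cpu, Cpl) = 0.5446

0.5446


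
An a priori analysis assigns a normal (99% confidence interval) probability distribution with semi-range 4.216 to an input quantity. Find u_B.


u_B = half_width / 2.576
u_B = 4.216 / 2.576
u_B = 1.6366

1.6366


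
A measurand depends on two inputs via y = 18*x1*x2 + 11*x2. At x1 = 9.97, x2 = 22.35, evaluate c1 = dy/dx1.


y = 18*x1*x2 + 11*x2
dy/dx1 = 18*x2
Evaluate at x2 = 22.35: c1 = 18 * 22.35
c1 = 402.3000

402.3000


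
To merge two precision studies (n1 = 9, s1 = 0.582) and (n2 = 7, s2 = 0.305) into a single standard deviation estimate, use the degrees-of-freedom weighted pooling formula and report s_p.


s_p = sqrt(((n1-1)*s1^2 + (n2-1)*s2^2) / (n1+n2-2))
numerator = (9-1)*0.582^2 + (7-1)*0.305^2 = 2.709792 + 0.55815 = 3.267942
denominator = 9 + 7 - 2 = 14
s_p^2 = 3.267942 / 14 = 0.23342443
s_p = sqrt(0.23342443) = 0.4831

0.4831


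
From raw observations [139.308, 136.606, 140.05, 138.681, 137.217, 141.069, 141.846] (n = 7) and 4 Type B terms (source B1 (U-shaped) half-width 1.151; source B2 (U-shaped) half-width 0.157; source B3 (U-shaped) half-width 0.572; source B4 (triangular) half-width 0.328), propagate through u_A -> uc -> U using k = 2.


mean = (139.308 + 136.606 + 140.05 + 138.681 + 137.217 + 141.069 + 141.846) / 7 = 139.2538571
s = sqrt(sum((x - mean)^2)/(n-1)) = 1.9208862
u_A = s / sqrt(n) = 1.9208862 / sqrt(7) = 0.72602674
u_B1 = 1.151 / sqrt(2) = 0.81387991
u_B2 = 0.157 / sqrt(2) = 0.11101576
u_B3 = 0.572 / sqrt(2) = 0.40446508
u_B4 = 0.328 / sqrt(6) = 0.13390544
uc = sqrt(0.72602674^2 + 0.81387991^2 + 0.11101576^2 + 0.40446508^2 + 0.13390544^2) = 1.1761643
U = k * uc = 2 * 1.1761643
U = 2.3523

2.3523


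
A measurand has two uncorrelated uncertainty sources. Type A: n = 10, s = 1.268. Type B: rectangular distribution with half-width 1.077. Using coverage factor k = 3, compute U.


u_A = s / sqrt(n) = 1.268 / sqrt(10) = 0.40097681
u_B = half_width / sqrt(3) = 1.077 / sqrt(3) = 0.62180624
uc = sqrt(u_A^2 + u_B^2) = sqrt(0.40097681^2 + 0.62180624^2) = 0.73988202
U = k * uc = 3 * 0.73988202
U = 2.2196

2.2196


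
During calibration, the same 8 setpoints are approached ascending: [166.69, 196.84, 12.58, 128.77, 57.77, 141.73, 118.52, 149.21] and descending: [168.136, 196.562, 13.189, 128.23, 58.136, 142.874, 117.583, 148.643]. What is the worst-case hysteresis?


|166.69 - 168.136| = 1.4460
|196.84 - 196.562| = 0.2780
|12.58 - 13.189| = 0.6090
|128.77 - 128.23| = 0.5400
|57.77 - 58.136| = 0.3660
|141.73 - 142.874| = 1.1440
|118.52 - 117.583| = 0.9370
|149.21 - 148.643| = 0.5670
hysteresis = max(diffs) = 1.4460

1.4460


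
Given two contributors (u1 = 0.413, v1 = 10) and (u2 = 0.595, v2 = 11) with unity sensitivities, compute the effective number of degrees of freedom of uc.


uc = sqrt(u1^2 + u2^2) = sqrt(0.413^2 + 0.595^2) = 0.72428862
v_eff = uc^4 / (u1^4/v1 + u2^4/v2)
= 0.72428862^4 / (0.413^4/10 + 0.595^4/11)
= 0.27519887 / 0.014303351
v_eff = 19.2402

19.2402


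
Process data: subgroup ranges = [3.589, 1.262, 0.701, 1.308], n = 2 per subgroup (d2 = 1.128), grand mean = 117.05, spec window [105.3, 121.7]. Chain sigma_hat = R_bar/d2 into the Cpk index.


R_bar = (3.589 + 1.262 + 0.701 + 1.308) / 4 = 1.715
sigma = R_bar / d2 = 1.715 / 1.128 = 1.5203901
Cp = (USL - LSL)/(6*sigma) = (121.7 - 105.3)/(6*1.5203901) = 1.7978
Cpu = (121.7 - 117.05)/(3*1.5203901) = 1.0195
Cpl = (117.05 - 105.3)/(3*1.5203901) = 2.5761
Cpk = min(Cpu, Cpl) = 1.0195

1.0195


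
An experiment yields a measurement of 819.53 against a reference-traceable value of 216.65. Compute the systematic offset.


Systematic error = measured - true
= 819.53 - 216.65
= 602.8800

602.8800


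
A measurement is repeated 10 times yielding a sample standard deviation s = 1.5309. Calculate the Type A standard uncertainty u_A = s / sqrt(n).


u_A = s / sqrt(n)
u_A = 1.5309 / sqrt(10)
u_A = 1.5309 / 3.1622777
u_A = 0.4841

0.4841


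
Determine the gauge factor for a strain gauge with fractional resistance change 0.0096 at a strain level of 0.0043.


GF = (dR/R) / epsilon
= 0.0096 / 0.0043
= 2.2326

2.2326


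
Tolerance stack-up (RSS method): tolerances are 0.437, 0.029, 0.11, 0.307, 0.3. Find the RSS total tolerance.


RSS = sqrt(0.437^2 + 0.029^2 + 0.11^2 + 0.307^2 + 0.3^2)
= sqrt(0.388159)
= 0.6230

0.6230


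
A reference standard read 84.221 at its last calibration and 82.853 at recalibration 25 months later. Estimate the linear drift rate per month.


rate = (v2 - v1) / months
= (82.853 - 84.221) / 25
= -1.3680 / 25
= -0.0547

-0.0547


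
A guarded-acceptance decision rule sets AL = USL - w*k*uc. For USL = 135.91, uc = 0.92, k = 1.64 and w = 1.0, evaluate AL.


U = k * uc = 1.64 * 0.92 = 1.5088
guard band g = w * U = 1.0 * 1.5088 = 1.5088
AL = USL - g = 135.91 - 1.5088
AL = 134.4012

134.4012


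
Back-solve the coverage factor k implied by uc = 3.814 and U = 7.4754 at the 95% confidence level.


k = U / uc
k = 7.4754 / 3.814
k = 1.96

1.96


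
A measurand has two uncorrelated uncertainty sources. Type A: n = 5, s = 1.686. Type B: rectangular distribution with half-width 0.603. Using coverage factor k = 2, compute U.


u_A = s / sqrt(n) = 1.686 / sqrt(5) = 0.75400212
u_B = half_width / sqrt(3) = 0.603 / sqrt(3) = 0.34814221
uc = sqrt(u_A^2 + u_B^2) = sqrt(0.75400212^2 + 0.34814221^2) = 0.83049515
U = k * uc = 2 * 0.83049515
U = 1.6610

1.6610


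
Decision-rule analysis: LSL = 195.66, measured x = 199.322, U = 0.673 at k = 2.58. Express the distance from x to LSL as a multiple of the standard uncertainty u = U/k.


u = U / k = 0.673 / 2.58 = 0.26085271
margin = |LSL - x| = |195.66 - 199.322| = 3.662
z = margin / u = 3.662 / 0.26085271
z = 14.0386

14.0386


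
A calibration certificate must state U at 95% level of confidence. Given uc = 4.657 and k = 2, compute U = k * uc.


U = k * uc
U = 2 * 4.657
U = 9.3140

9.3140


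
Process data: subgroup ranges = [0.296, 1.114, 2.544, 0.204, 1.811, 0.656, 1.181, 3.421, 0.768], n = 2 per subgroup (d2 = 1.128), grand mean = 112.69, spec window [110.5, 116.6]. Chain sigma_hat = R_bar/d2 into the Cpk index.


R_bar = (0.296 + 1.114 + 2.544 + 0.204 + 1.811 + 0.656 + 1.181 + 3.421 + 0.768) / 9 = 1.3327778
sigma = R_bar / d2 = 1.3327778 / 1.128 = 1.1815406
Cp = (USL - LSL)/(6*sigma) = (116.6 - 110.5)/(6*1.1815406) = 0.8605
Cpu = (116.6 - 112.69)/(3*1.1815406) = 1.1031
Cpl = (112.69 - 110.5)/(3*1.1815406) = 0.6178
Cpk = min(Cpu, Cpl) = 0.6178

0.6178


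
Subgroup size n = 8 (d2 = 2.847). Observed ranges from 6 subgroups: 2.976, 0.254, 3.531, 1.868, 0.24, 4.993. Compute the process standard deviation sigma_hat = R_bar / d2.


R_bar = (2.976 + 0.254 + 3.531 + 1.868 + 0.24 + 4.993) / 6
R_bar = 13.862 / 6 = 2.3103333
sigma_hat = R_bar / d2 = 2.3103333 / 2.847 = 0.8115

0.8115


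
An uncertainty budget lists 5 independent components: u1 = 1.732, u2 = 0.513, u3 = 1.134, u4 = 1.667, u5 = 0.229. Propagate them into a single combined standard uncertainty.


uc = sqrt(1.732^2 + 0.513^2 + 1.134^2 + 1.667^2 + 0.229^2)
uc = sqrt(7.380279)
uc = 2.7167

2.7167


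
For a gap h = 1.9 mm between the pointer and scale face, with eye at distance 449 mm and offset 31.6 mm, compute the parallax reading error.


error = h * offset / d
= 1.9 * 31.6 / 449
= 0.1337

0.1337


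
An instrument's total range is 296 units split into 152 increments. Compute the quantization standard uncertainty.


resolution = range / divisions
resolution = 296 / 152 = 1.9473684
u_res = resolution / (2*sqrt(3))
u_res = 1.9473684 / 3.4641016
u_res = 0.5622

0.5622


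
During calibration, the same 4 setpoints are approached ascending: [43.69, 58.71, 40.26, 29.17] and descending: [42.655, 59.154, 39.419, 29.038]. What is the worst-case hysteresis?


|43.69 - 42.655| = 1.0350
|58.71 - 59.154| = 0.4440
|40.26 - 39.419| = 0.8410
|29.17 - 29.038| = 0.1320
hysteresis = max(diffs) = 1.0350

1.0350


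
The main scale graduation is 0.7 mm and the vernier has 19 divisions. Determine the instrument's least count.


LC = MSD / n_div
= 0.7 / 19
= 0.0368

0.0368


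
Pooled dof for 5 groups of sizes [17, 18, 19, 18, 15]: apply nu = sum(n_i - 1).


nu = sum_i (n_i - 1)
nu = ((17 - 1) + (18 - 1) + (19 - 1) + (18 - 1) + (15 - 1))
nu = 16 + 17 + 18 + 17 + 14
nu = 82

82


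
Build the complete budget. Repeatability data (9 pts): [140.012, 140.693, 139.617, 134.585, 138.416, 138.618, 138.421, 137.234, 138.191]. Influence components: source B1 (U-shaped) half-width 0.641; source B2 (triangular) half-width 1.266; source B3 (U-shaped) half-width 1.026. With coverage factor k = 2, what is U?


mean = (140.012 + 140.693 + 139.617 + 134.585 + 138.416 + 138.618 + 138.421 + 137.234 + 138.191) / 9 = 138.4207778
s = sqrt(sum((x - mean)^2)/(n-1)) = 1.7797219
u_A = s / sqrt(n) = 1.7797219 / sqrt(9) = 0.59324063
u_B1 = 0.641 / sqrt(2) = 0.45325545
u_B2 = 1.266 / sqrt(6) = 0.51684234
u_B3 = 1.026 / sqrt(2) = 0.72549156
uc = sqrt(0.59324063^2 + 0.45325545^2 + 0.51684234^2 + 0.72549156^2) = 1.162256
U = k * uc = 2 * 1.162256
U = 2.3245

2.3245


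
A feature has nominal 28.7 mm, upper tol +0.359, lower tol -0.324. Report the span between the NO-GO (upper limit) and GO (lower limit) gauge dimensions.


GO = nominal - lower_tol (smallest hole = maximum material condition)
GO = 28.7 - 0.324 = 28.376
NO-GO = nominal + upper_tol (largest hole = least material condition)
NO-GO = 28.7 + 0.359 = 29.059
spread = NO-GO - GO = 29.059 - 28.376 = 0.6830

0.6830


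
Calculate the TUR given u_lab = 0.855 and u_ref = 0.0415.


TUR = u_lab / u_ref
= 0.855 / 0.0415
= 20.6024

20.6024


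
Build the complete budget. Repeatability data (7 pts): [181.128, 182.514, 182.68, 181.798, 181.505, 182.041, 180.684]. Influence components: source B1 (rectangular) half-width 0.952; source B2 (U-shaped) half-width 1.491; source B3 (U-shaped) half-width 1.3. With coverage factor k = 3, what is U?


mean = (181.128 + 182.514 + 182.68 + 181.798 + 181.505 + 182.041 + 180.684) / 7 = 181.7642857
s = sqrt(sum((x - mean)^2)/(n-1)) = 0.72081174
u_A = s / sqrt(n) = 0.72081174 / sqrt(7) = 0.27244123
u_B1 = 0.952 / sqrt(3) = 0.54963746
u_B2 = 1.491 / sqrt(2) = 1.0542962
u_B3 = 1.3 / sqrt(2) = 0.91923882
uc = sqrt(0.27244123^2 + 0.54963746^2 + 1.0542962^2 + 0.91923882^2) = 1.5273723
U = k * uc = 3 * 1.5273723
U = 4.5821

4.5821


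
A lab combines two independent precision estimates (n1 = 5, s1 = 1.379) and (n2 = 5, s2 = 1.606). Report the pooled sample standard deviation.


s_p = sqrt(((n1-1)*s1^2 + (n2-1)*s2^2) / (n1+n2-2))
numerator = (5-1)*1.379^2 + (5-1)*1.606^2 = 7.606564 + 10.316944 = 17.923508
denominator = 5 + 5 - 2 = 8
s_p^2 = 17.923508 / 8 = 2.2404385
s_p = sqrt(2.2404385) = 1.4968

1.4968


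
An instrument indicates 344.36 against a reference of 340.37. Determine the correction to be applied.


Correction = standard - reading
= 340.37 - 344.36
= -3.9900

-3.9900


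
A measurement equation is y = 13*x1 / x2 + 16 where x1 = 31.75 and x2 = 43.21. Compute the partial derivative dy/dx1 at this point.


y = 13*x1 / x2 + 16
dy/dx1 = 13/x2
Evaluate at x2 = 43.21: c1 = 13 / 43.21
c1 = 0.3009

0.3009


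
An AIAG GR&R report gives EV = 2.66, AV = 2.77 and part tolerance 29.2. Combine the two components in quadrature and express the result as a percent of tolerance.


GRR = sqrt(EV^2 + AV^2) = sqrt(2.66^2 + 2.77^2) = 3.8403776
%GRR = GRR / tol * 100 = 3.8403776 / 29.2 * 100
%GRR = 13.1520

13.1520


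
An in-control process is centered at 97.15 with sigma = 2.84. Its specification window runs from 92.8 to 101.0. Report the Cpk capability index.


Cpu = (USL - mean) / (3*sigma) = (101.0 - 97.15) / (3*2.84) = 0.4519
Cpl = (mean - LSL) / (3*sigma) = (97.15 - 92.8) / (3*2.84) = 0.5106
Cpk = min(Cpu, Cpl) = 0.4519

0.4519


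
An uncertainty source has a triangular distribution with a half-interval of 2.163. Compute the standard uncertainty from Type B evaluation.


u_B = half_width / sqrt(6)
u_B = 2.163 / 2.4494897
u_B = 0.8830

0.8830


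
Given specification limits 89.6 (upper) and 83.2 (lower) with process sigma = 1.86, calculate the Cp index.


Cp = (USL - LSL) / (6 * sigma)
= (89.6 - 83.2) / (6 * 1.86)
= 6.4000 / 11.1600
= 0.5735

0.5735


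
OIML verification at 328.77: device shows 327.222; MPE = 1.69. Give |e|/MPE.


e = indication - reference = 327.222 - 328.77 = -1.5480
|e| = 1.5480
ratio = |e| / MPE = 1.5480 / 1.69
ratio = 0.9160

0.9160


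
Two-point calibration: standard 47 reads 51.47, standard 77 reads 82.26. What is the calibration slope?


slope = (y2 - y1) / (x2 - x1)
= (82.26 - 51.47) / (77 - 47)
= 30.7900 / 30
= 1.0263

1.0263


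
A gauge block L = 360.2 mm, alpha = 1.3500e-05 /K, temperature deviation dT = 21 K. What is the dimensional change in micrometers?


dL = L * alpha * dT
= 360.2 * 1.3500e-05 * 21
= 0.1021167 mm
dL_um = 0.1021167 * 1000 = 102.1167 um

102.1167


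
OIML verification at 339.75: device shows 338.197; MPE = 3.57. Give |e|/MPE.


e = indication - reference = 338.197 - 339.75 = -1.5530
|e| = 1.5530
ratio = |e| / MPE = 1.5530 / 3.57
ratio = 0.4350

0.4350


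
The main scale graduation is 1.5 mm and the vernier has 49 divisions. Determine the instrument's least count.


LC = MSD / n_div
= 1.5 / 49
= 0.0306

0.0306


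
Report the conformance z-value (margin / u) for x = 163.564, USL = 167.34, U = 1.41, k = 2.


u = U / k = 1.41 / 2 = 0.705
margin = |USL - x| = |167.34 - 163.564| = 3.776
z = margin / u = 3.776 / 0.705
z = 5.3560

5.3560


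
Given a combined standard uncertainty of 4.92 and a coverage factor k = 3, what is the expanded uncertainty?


U = k * uc
U = 3 * 4.92
U = 14.7600

14.7600


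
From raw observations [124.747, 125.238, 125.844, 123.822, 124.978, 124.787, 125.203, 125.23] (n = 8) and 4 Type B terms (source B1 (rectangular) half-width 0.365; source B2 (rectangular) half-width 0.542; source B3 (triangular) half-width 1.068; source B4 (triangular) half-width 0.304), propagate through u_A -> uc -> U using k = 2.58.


mean = (124.747 + 125.238 + 125.844 + 123.822 + 124.978 + 124.787 + 125.203 + 125.23) / 8 = 124.981125
s = sqrt(sum((x - mean)^2)/(n-1)) = 0.58036748
u_A = s / sqrt(n) = 0.58036748 / sqrt(8) = 0.20519089
u_B1 = 0.365 / sqrt(3) = 0.21073285
u_B2 = 0.542 / sqrt(3) = 0.31292385
u_B3 = 1.068 / sqrt(6) = 0.43600917
u_B4 = 0.304 / sqrt(6) = 0.12410748
uc = sqrt(0.20519089^2 + 0.21073285^2 + 0.31292385^2 + 0.43600917^2 + 0.12410748^2) = 0.62445147
U = k * uc = 2.58 * 0.62445147
U = 1.6111

1.6111


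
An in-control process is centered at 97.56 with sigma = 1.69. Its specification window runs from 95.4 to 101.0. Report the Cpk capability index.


Cpu = (USL - mean) / (3*sigma) = (101.0 - 97.56) / (3*1.69) = 0.6785
Cpl = (mean - LSL) / (3*sigma) = (97.56 - 95.4) / (3*1.69) = 0.4260
Cpk = min(Cpu, Cpl) = 0.4260

0.4260


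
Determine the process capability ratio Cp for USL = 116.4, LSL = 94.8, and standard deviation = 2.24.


Cp = (USL - LSL) / (6 * sigma)
= (116.4 - 94.8) / (6 * 2.24)
= 21.6000 / 13.4400
= 1.6071

1.6071


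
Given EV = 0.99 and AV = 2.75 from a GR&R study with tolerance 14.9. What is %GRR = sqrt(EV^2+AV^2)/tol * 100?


GRR = sqrt(EV^2 + AV^2) = sqrt(0.99^2 + 2.75^2) = 2.9227727
%GRR = GRR / tol * 100 = 2.9227727 / 14.9 * 100
%GRR = 19.6159

19.6159


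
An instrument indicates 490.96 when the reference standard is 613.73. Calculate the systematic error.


Systematic error = measured - true
= 490.96 - 613.73
= -122.7700

-122.7700


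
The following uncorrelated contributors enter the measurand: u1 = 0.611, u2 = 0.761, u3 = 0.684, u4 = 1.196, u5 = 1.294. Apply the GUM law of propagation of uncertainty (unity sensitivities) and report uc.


uc = sqrt(0.611^2 + 0.761^2 + 0.684^2 + 1.196^2 + 1.294^2)
uc = sqrt(4.52515)
uc = 2.1272

2.1272


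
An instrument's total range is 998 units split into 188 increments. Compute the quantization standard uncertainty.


resolution = range / divisions
resolution = 998 / 188 = 5.3085106
u_res = resolution / (2*sqrt(3))
u_res = 5.3085106 / 3.4641016
u_res = 1.5324

1.5324


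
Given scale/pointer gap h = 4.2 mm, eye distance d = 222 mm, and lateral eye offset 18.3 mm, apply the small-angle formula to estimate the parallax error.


error = h * offset / d
= 4.2 * 18.3 / 222
= 0.3462

0.3462


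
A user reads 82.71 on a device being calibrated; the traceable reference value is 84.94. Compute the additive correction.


Correction = standard - reading
= 84.94 - 82.71
= 2.2300

2.2300


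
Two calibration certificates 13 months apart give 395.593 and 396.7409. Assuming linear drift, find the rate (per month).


rate = (v2 - v1) / months
= (396.7409 - 395.593) / 13
= 1.1479 / 13
= 0.0883

0.0883


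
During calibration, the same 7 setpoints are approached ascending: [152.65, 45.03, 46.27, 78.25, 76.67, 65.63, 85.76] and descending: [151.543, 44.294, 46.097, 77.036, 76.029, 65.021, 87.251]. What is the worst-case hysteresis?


|152.65 - 151.543| = 1.1070
|45.03 - 44.294| = 0.7360
|46.27 - 46.097| = 0.1730
|78.25 - 77.036| = 1.2140
|76.67 - 76.029| = 0.6410
|65.63 - 65.021| = 0.6090
|85.76 - 87.251| = 1.4910
hysteresis = max(diffs) = 1.4910

1.4910


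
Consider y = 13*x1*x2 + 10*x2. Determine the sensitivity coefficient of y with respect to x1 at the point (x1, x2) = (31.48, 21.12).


y = 13*x1*x2 + 10*x2
dy/dx1 = 13*x2
Evaluate at x2 = 21.12: c1 = 13 * 21.12
c1 = 274.5600

274.5600


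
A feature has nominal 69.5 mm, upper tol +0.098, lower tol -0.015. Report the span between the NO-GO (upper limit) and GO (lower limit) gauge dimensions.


GO = nominal - lower_tol (smallest hole = maximum material condition)
GO = 69.5 - 0.015 = 69.485
NO-GO = nominal + upper_tol (largest hole = least material condition)
NO-GO = 69.5 + 0.098 = 69.598
spread = NO-GO - GO = 69.598 - 69.485 = 0.1130

0.1130


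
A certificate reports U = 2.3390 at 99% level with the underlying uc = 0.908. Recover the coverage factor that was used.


k = U / uc
k = 2.3390 / 0.908
k = 2.576

2.576


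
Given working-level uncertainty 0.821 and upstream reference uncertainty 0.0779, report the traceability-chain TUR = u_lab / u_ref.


TUR = u_lab / u_ref
= 0.821 / 0.0779
= 10.5392

10.5392


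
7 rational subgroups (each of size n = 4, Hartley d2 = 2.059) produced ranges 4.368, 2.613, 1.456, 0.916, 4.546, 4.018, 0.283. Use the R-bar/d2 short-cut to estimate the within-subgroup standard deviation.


R_bar = (4.368 + 2.613 + 1.456 + 0.916 + 4.546 + 4.018 + 0.283) / 7
R_bar = 18.2 / 7 = 2.6
sigma_hat = R_bar / d2 = 2.6 / 2.059 = 1.2627

1.2627


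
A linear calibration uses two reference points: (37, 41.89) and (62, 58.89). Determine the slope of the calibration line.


slope = (y2 - y1) / (x2 - x1)
= (58.89 - 41.89) / (62 - 37)
= 17.0000 / 25
= 0.6800

0.6800


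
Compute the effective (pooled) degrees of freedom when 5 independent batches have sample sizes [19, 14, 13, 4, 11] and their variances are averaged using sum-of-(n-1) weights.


nu = sum_i (n_i - 1)
nu = ((19 - 1) + (14 - 1) + (13 - 1) + (4 - 1) + (11 - 1))
nu = 18 + 13 + 12 + 3 + 10
nu = 56

56


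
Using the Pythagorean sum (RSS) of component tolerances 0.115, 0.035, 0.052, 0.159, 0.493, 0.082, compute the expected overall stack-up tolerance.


RSS = sqrt(0.115^2 + 0.035^2 + 0.052^2 + 0.159^2 + 0.493^2 + 0.082^2)
= sqrt(0.292208)
= 0.5406

0.5406


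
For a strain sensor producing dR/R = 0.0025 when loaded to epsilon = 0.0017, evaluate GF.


GF = (dR/R) / epsilon
= 0.0025 / 0.0017
= 1.4706

1.4706


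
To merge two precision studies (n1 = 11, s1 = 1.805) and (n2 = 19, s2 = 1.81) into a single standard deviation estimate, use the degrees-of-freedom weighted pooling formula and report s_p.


s_p = sqrt(((n1-1)*s1^2 + (n2-1)*s2^2) / (n1+n2-2))
numerator = (11-1)*1.805^2 + (19-1)*1.81^2 = 32.58025 + 58.9698 = 91.55005
denominator = 11 + 19 - 2 = 28
s_p^2 = 91.55005 / 28 = 3.2696446
s_p = sqrt(3.2696446) = 1.8082

1.8082


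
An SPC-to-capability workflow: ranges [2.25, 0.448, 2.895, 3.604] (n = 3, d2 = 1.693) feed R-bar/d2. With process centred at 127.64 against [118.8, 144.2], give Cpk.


R_bar = (2.25 + 0.448 + 2.895 + 3.604) / 4 = 2.29925
sigma = R_bar / d2 = 2.29925 / 1.693 = 1.3580921
Cp = (USL - LSL)/(6*sigma) = (144.2 - 118.8)/(6*1.3580921) = 3.1171
Cpu = (144.2 - 127.64)/(3*1.3580921) = 4.0645
Cpl = (127.64 - 118.8)/(3*1.3580921) = 2.1697
Cpk = min(Cpu, Cpl) = 2.1697

2.1697


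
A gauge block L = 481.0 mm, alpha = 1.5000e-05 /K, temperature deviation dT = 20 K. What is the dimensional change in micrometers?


dL = L * alpha * dT
= 481.0 * 1.5000e-05 * 20
= 0.1443000 mm
dL_um = 0.1443000 * 1000 = 144.3000 um

144.3000


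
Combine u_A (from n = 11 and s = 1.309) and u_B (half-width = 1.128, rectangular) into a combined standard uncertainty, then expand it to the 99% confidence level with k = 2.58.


u_A = s / sqrt(n) = 1.309 / sqrt(11) = 0.39467835
u_B = half_width / sqrt(3) = 1.128 / sqrt(3) = 0.6512511
uc = sqrt(u_A^2 + u_B^2) = sqrt(0.39467835^2 + 0.6512511^2) = 0.76151099
U = k * uc = 2.58 * 0.76151099
U = 1.9647

1.9647


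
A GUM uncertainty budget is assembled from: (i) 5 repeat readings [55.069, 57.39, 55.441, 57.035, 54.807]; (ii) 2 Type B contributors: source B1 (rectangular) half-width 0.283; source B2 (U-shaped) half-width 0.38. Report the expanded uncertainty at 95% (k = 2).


mean = (55.069 + 57.39 + 55.441 + 57.035 + 54.807) / 5 = 55.9484
s = sqrt(sum((x - mean)^2)/(n-1)) = 1.1824237
u_A = s / sqrt(n) = 1.1824237 / sqrt(5) = 0.52879595
u_B1 = 0.283 / sqrt(3) = 0.16339013
u_B2 = 0.38 / sqrt(2) = 0.26870058
uc = sqrt(0.52879595^2 + 0.16339013^2 + 0.26870058^2) = 0.615241
U = k * uc = 2 * 0.615241
U = 1.2305

1.2305


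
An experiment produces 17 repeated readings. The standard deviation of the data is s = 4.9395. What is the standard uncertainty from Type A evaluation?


u_A = s / sqrt(n)
u_A = 4.9395 / sqrt(17)
u_A = 4.9395 / 4.1231056
u_A = 1.1980

1.1980


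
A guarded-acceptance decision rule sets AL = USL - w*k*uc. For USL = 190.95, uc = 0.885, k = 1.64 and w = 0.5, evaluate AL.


U = k * uc = 1.64 * 0.885 = 1.4514
guard band g = w * U = 0.5 * 1.4514 = 0.7257
AL = USL - g = 190.95 - 0.7257
AL = 190.2243

190.2243


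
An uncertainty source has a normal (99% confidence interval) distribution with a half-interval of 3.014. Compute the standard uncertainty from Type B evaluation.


u_B = half_width / 2.576
u_B = 3.014 / 2.576
u_B = 1.1700

1.1700


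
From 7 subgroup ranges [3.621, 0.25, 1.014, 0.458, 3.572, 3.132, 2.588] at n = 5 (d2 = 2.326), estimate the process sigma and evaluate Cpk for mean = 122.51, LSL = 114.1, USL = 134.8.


R_bar = (3.621 + 0.25 + 1.014 + 0.458 + 3.572 + 3.132 + 2.588) / 7 = 2.0907143
sigma = R_bar / d2 = 2.0907143 / 2.326 = 0.89884536
Cp = (USL - LSL)/(6*sigma) = (134.8 - 114.1)/(6*0.89884536) = 3.8383
Cpu = (134.8 - 122.51)/(3*0.89884536) = 4.5577
Cpl = (122.51 - 114.1)/(3*0.89884536) = 3.1188
Cpk = min(Cpu, Cpl) = 3.1188

3.1188


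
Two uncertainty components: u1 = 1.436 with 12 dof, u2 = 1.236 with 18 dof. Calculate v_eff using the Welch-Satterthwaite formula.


uc = sqrt(u1^2 + u2^2) = sqrt(1.436^2 + 1.236^2) = 1.8946746
v_eff = uc^4 / (u1^4/v1 + u2^4/v2)
= 1.8946746^4 / (1.436^4/12 + 1.236^4/18)
= 12.886605 / 0.48401194
v_eff = 26.6246

26.6246


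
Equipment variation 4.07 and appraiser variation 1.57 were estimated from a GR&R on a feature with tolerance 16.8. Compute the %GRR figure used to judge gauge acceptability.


GRR = sqrt(EV^2 + AV^2) = sqrt(4.07^2 + 1.57^2) = 4.3623159
%GRR = GRR / tol * 100 = 4.3623159 / 16.8 * 100
%GRR = 25.9662

25.9662


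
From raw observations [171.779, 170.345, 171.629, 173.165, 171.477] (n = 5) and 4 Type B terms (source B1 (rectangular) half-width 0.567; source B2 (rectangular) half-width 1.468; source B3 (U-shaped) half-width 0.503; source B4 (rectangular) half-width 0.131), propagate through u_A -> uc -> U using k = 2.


mean = (171.779 + 170.345 + 171.629 + 173.165 + 171.477) / 5 = 171.679
s = sqrt(sum((x - mean)^2)/(n-1)) = 1.0051189
u_A = s / sqrt(n) = 1.0051189 / sqrt(5) = 0.44950284
u_B1 = 0.567 / sqrt(3) = 0.3273576
u_B2 = 1.468 / sqrt(3) = 0.8475502
u_B3 = 0.503 / sqrt(2) = 0.35567471
u_B4 = 0.131 / sqrt(3) = 0.075632885
uc = sqrt(0.44950284^2 + 0.3273576^2 + 0.8475502^2 + 0.35567471^2 + 0.075632885^2) = 1.0769317
U = k * uc = 2 * 1.0769317
U = 2.1539

2.1539


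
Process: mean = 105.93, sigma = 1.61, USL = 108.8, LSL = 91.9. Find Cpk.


Cpu = (USL - mean) / (3*sigma) = (108.8 - 105.93) / (3*1.61) = 0.5942
Cpl = (mean - LSL) / (3*sigma) = (105.93 - 91.9) / (3*1.61) = 2.9048
Cpk = min(Cpu, Cpl) = 0.5942

0.5942


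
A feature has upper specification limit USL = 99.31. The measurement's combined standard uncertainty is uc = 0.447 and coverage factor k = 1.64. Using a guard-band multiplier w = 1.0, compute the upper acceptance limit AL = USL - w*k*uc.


U = k * uc = 1.64 * 0.447 = 0.73308
guard band g = w * U = 1.0 * 0.73308 = 0.73308
AL = USL - g = 99.31 - 0.73308
AL = 98.5769

98.5769


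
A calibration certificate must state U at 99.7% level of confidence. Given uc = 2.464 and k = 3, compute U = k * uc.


U = k * uc
U = 3 * 2.464
U = 7.3920

7.3920


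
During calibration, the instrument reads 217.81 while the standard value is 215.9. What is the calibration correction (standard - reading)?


Correction = standard - reading
= 215.9 - 217.81
= -1.9100

-1.9100


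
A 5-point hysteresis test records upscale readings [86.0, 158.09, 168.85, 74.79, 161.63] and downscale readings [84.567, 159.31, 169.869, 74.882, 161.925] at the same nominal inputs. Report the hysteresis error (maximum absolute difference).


|86.0 - 84.567| = 1.4330
|158.09 - 159.31| = 1.2200
|168.85 - 169.869| = 1.0190
|74.79 - 74.882| = 0.0920
|161.63 - 161.925| = 0.2950
hysteresis = max(diffs) = 1.4330

1.4330


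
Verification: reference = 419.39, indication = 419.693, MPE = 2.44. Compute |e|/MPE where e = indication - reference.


e = indication - reference = 419.693 - 419.39 = 0.3030
|e| = 0.3030
ratio = |e| / MPE = 0.3030 / 2.44
ratio = 0.1242

0.1242


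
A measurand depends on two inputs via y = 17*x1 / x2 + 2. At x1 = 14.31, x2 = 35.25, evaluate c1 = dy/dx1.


y = 17*x1 / x2 + 2
dy/dx1 = 17/x2
Evaluate at x2 = 35.25: c1 = 17 / 35.25
c1 = 0.4823

0.4823


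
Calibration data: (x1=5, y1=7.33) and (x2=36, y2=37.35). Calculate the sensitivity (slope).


slope = (y2 - y1) / (x2 - x1)
= (37.35 - 7.33) / (36 - 5)
= 30.0200 / 31
= 0.9684

0.9684


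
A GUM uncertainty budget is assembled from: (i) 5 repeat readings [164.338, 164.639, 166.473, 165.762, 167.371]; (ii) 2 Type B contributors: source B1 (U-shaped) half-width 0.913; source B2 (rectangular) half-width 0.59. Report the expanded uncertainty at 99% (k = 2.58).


mean = (164.338 + 164.639 + 166.473 + 165.762 + 167.371) / 5 = 165.7166
s = sqrt(sum((x - mean)^2)/(n-1)) = 1.2622402
u_A = s / sqrt(n) = 1.2622402 / sqrt(5) = 0.56449098
u_B1 = 0.913 / sqrt(2) = 0.64558849
u_B2 = 0.59 / sqrt(3) = 0.34063666
uc = sqrt(0.56449098^2 + 0.64558849^2 + 0.34063666^2) = 0.92275018
U = k * uc = 2.58 * 0.92275018
U = 2.3807

2.3807


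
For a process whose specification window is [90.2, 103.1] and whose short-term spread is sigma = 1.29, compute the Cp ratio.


Cp = (USL - LSL) / (6 * sigma)
= (103.1 - 90.2) / (6 * 1.29)
= 12.9000 / 7.7400
= 1.6667

1.6667


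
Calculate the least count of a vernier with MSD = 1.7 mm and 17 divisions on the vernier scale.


LC = MSD / n_div
= 1.7 / 17
= 0.1000

0.1000


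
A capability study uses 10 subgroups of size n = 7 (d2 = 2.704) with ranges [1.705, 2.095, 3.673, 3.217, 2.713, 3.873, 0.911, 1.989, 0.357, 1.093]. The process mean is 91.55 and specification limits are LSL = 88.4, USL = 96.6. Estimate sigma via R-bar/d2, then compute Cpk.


R_bar = (1.705 + 2.095 + 3.673 + 3.217 + 2.713 + 3.873 + 0.911 + 1.989 + 0.357 + 1.093) / 10 = 2.1626
sigma = R_bar / d2 = 2.1626 / 2.704 = 0.79977811
Cp = (USL - LSL)/(6*sigma) = (96.6 - 88.4)/(6*0.79977811) = 1.7088
Cpu = (96.6 - 91.55)/(3*0.79977811) = 2.1048
Cpl = (91.55 - 88.4)/(3*0.79977811) = 1.3129
Cpk = min(Cpu, Cpl) = 1.3129

1.3129


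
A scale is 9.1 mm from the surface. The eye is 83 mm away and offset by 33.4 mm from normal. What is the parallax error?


error = h * offset / d
= 9.1 * 33.4 / 83
= 3.6619

3.6619


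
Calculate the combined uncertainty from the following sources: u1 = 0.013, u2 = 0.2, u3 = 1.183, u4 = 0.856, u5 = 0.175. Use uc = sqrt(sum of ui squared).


uc = sqrt(0.013^2 + 0.2^2 + 1.183^2 + 0.856^2 + 0.175^2)
uc = sqrt(2.203019)
uc = 1.4843

1.4843


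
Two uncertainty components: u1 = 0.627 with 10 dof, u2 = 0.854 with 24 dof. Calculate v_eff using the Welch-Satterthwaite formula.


uc = sqrt(u1^2 + u2^2) = sqrt(0.627^2 + 0.854^2) = 1.059455
v_eff = uc^4 / (u1^4/v1 + u2^4/v2)
= 1.059455^4 / (0.627^4/10 + 0.854^4/24)
= 1.2598825 / 0.037617617
v_eff = 33.4918

33.4918


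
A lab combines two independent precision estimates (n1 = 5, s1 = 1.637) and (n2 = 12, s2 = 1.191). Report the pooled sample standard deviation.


s_p = sqrt(((n1-1)*s1^2 + (n2-1)*s2^2) / (n1+n2-2))
numerator = (5-1)*1.637^2 + (12-1)*1.191^2 = 10.719076 + 15.603291 = 26.322367
denominator = 5 + 12 - 2 = 15
s_p^2 = 26.322367 / 15 = 1.7548245
s_p = sqrt(1.7548245) = 1.3247

1.3247


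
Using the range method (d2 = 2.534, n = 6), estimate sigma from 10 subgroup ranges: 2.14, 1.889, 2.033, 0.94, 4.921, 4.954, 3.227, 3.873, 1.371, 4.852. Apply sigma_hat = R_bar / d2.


R_bar = (2.14 + 1.889 + 2.033 + 0.94 + 4.921 + 4.954 + 3.227 + 3.873 + 1.371 + 4.852) / 10
R_bar = 30.2 / 10 = 3.02
sigma_hat = R_bar / d2 = 3.02 / 2.534 = 1.1918

1.1918


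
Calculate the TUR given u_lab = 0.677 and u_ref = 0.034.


TUR = u_lab / u_ref
= 0.677 / 0.034
= 19.9118

19.9118


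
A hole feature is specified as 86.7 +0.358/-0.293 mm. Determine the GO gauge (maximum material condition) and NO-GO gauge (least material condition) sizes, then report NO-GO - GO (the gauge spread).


GO = nominal - lower_tol (smallest hole = maximum material condition)
GO = 86.7 - 0.293 = 86.407
NO-GO = nominal + upper_tol (largest hole = least material condition)
NO-GO = 86.7 + 0.358 = 87.058
spread = NO-GO - GO = 87.058 - 86.407 = 0.6510

0.6510


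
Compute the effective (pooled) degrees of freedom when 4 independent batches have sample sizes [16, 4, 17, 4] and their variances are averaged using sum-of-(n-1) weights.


nu = sum_i (n_i - 1)
nu = ((16 - 1) + (4 - 1) + (17 - 1) + (4 - 1))
nu = 15 + 3 + 16 + 3
nu = 37

37


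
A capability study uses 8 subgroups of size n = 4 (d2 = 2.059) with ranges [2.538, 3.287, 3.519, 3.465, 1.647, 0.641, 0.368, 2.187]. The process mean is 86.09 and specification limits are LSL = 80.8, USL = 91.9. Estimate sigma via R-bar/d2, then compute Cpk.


R_bar = (2.538 + 3.287 + 3.519 + 3.465 + 1.647 + 0.641 + 0.368 + 2.187) / 8 = 2.2065
sigma = R_bar / d2 = 2.2065 / 2.059 = 1.0716367
Cp = (USL - LSL)/(6*sigma) = (91.9 - 80.8)/(6*1.0716367) = 1.7263
Cpu = (91.9 - 86.09)/(3*1.0716367) = 1.8072
Cpl = (86.09 - 80.8)/(3*1.0716367) = 1.6455
Cpk = min(Cpu, Cpl) = 1.6455

1.6455


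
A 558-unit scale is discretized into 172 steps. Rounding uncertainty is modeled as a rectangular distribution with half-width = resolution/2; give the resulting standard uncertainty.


resolution = range / divisions
resolution = 558 / 172 = 3.244186
u_res = resolution / (2*sqrt(3))
u_res = 3.244186 / 3.4641016
u_res = 0.9365

0.9365


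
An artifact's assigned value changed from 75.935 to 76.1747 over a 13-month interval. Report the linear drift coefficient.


rate = (v2 - v1) / months
= (76.1747 - 75.935) / 13
= 0.2397 / 13
= 0.0184

0.0184


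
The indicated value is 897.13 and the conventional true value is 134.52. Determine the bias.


Systematic error = measured - true
= 897.13 - 134.52
= 762.6100

762.6100


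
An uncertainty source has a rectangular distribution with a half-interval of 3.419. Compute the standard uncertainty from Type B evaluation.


u_B = half_width / sqrt(3)
u_B = 3.419 / 1.7320508
u_B = 1.9740

1.9740


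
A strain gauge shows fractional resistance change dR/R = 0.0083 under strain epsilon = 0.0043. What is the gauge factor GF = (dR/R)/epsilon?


GF = (dR/R) / epsilon
= 0.0083 / 0.0043
= 1.9302

1.9302


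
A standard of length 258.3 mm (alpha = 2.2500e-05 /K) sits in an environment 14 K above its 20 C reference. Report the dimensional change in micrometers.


dL = L * alpha * dT
= 258.3 * 2.2500e-05 * 14
= 0.0813645 mm
dL_um = 0.0813645 * 1000 = 81.3645 um

81.3645


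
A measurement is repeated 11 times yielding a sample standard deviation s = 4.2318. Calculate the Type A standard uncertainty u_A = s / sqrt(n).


u_A = s / sqrt(n)
u_A = 4.2318 / sqrt(11)
u_A = 4.2318 / 3.3166248
u_A = 1.2759

1.2759


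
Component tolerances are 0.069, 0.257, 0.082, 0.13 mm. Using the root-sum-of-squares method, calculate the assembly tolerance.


RSS = sqrt(0.069^2 + 0.257^2 + 0.082^2 + 0.13^2)
= sqrt(0.094434)
= 0.3073

0.3073


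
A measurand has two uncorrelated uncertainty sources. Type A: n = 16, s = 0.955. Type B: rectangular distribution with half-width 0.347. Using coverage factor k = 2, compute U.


u_A = s / sqrt(n) = 0.955 / sqrt(16) = 0.23875
u_B = half_width / sqrt(3) = 0.347 / sqrt(3) = 0.20034054
uc = sqrt(u_A^2 + u_B^2) = sqrt(0.23875^2 + 0.20034054^2) = 0.31166953
U = k * uc = 2 * 0.31166953
U = 0.6233

0.6233


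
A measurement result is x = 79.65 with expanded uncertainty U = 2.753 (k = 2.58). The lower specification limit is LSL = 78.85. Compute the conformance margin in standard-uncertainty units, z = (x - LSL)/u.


u = U / k = 2.753 / 2.58 = 1.0670543
margin = |LSL - x| = |78.85 - 79.65| = 0.8
z = margin / u = 0.8 / 1.0670543
z = 0.7497

0.7497


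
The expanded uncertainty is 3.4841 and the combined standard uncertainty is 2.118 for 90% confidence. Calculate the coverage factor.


k = U / uc
k = 3.4841 / 2.118
k = 1.645

1.645


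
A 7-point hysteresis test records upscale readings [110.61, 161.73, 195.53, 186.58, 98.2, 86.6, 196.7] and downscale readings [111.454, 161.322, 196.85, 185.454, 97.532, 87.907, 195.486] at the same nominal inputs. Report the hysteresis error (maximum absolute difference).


|110.61 - 111.454| = 0.8440
|161.73 - 161.322| = 0.4080
|195.53 - 196.85| = 1.3200
|186.58 - 185.454| = 1.1260
|98.2 - 97.532| = 0.6680
|86.6 - 87.907| = 1.3070
|196.7 - 195.486| = 1.2140
hysteresis = max(diffs) = 1.3200

1.3200


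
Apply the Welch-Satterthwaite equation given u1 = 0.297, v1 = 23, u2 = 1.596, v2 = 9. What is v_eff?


uc = sqrt(u1^2 + u2^2) = sqrt(0.297^2 + 1.596^2) = 1.6233992
v_eff = uc^4 / (u1^4/v1 + u2^4/v2)
= 1.6233992^4 / (0.297^4/23 + 1.596^4/9)
= 6.9454647 / 0.72126156
v_eff = 9.6296

9.6296


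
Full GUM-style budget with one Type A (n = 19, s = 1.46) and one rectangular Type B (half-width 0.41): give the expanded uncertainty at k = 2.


u_A = s / sqrt(n) = 1.46 / sqrt(19) = 0.33494697
u_B = half_width / sqrt(3) = 0.41 / sqrt(3) = 0.23671361
uc = sqrt(u_A^2 + u_B^2) = sqrt(0.33494697^2 + 0.23671361^2) = 0.41014974
U = k * uc = 2 * 0.41014974
U = 0.8203

0.8203


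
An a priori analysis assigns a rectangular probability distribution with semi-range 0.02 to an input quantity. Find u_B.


u_B = half_width / sqrt(3)
u_B = 0.02 / 1.7320508
u_B = 0.0115

0.0115


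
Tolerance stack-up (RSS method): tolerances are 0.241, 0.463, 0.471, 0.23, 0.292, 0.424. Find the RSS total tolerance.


RSS = sqrt(0.241^2 + 0.463^2 + 0.471^2 + 0.23^2 + 0.292^2 + 0.424^2)
= sqrt(0.812231)
= 0.9012

0.9012


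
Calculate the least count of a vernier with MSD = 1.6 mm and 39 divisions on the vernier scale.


LC = MSD / n_div
= 1.6 / 39
= 0.0410

0.0410
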